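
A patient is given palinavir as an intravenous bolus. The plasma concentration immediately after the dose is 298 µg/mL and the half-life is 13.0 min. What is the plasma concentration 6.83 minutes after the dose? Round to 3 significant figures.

207 µg/mL

k = ln 2 / 13.0 = 0.05332 min⁻¹
C(t) = C₀ e^(−kt) = 298 × e^(−0.05332 × 6.83) = 298 × e^(−0.3642) = 298 × 0.6948 ≈ 207 µg/mL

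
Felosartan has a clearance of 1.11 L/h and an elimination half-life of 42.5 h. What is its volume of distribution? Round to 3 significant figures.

k = ln 2 / t½ = ln 2 / 42.5 = 0.01631 h⁻¹
V = CL / k = 1.11 / 0.01631 ≈ 68.1 L

68.1 L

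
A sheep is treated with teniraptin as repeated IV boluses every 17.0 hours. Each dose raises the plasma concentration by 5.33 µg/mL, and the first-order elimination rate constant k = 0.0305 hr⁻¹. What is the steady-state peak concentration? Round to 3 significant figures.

13.2 µg/mL

Fraction remaining after one interval: e^(−kτ) = e^(−0.03050 × 17.0) = 0.5954
R = 1 / (1 − 0.5954) = 2.472
Css,max = 5.33 × 2.472 ≈ 13.2 µg/mL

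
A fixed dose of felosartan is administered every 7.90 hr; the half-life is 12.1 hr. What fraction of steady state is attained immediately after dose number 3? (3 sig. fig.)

k = ln 2 / 12.1 = 0.05728 hr⁻¹
f_n = 1 − e^(−nkτ) = 1 − e^(−3 × 0.05728 × 7.90) = 1 − e^(−1.358) = 1 − 0.2573 ≈ 0.743

0.743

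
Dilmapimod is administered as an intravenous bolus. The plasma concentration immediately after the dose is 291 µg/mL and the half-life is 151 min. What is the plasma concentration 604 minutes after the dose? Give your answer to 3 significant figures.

k = ln 2 / 151 = 0.004590 min⁻¹
C(t) = C₀ e^(−kt) = 291 × e^(−0.004590 × 604) = 291 × e^(−2.773) = 291 × 0.06250 ≈ 18.2 µg/mL

18.2 µg/mL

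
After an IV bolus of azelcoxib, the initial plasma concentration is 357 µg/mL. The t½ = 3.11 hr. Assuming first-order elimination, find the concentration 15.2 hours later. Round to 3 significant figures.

12.1 µg/mL

k = ln 2 / 3.11 = 0.2229 hr⁻¹
C(t) = C₀ e^(−kt) = 357 × e^(−0.2229 × 15.2) = 357 × e^(−3.388) = 357 × 0.03379 ≈ 12.1 µg/mL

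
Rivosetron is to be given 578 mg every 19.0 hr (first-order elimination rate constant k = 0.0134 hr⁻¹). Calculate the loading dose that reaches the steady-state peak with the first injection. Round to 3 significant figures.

2570 mg

Accumulation ratio R = 1 / (1 − e^(−kτ)) = 1 / (1 − e^(−0.01340×19.0)) = 1 / (1 − 0.7752) = 4.449
Loading dose = maintenance dose × R = 578 × 4.449 ≈ 2570 mg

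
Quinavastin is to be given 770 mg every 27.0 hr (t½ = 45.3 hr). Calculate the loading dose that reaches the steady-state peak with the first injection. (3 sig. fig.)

k = ln 2 / 45.3 = 0.01530 hr⁻¹
Accumulation ratio R = 1 / (1 − e^(−kτ)) = 1 / (1 − e^(−0.01530×27.0)) = 1 / (1 − 0.6616) = 2.955
Loading dose = maintenance dose × R = 770 × 2.955 ≈ 2280 mg

2280 mg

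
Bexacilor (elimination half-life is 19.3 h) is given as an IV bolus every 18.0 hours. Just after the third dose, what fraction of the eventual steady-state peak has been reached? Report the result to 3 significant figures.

k = ln 2 / 19.3 = 0.03591 h⁻¹
f_n = 1 − e^(−nkτ) = 1 − e^(−3 × 0.03591 × 18.0) = 1 − e^(−1.939) = 1 − 0.1438 ≈ 0.856

0.856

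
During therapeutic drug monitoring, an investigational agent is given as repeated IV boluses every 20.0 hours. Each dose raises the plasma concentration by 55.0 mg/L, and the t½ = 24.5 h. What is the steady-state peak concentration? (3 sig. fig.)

k = ln 2 / 24.5 = 0.02829 h⁻¹
Fraction remaining after one interval: e^(−kτ) = e^(−0.02829 × 20.0) = 0.5679
R = 1 / (1 − 0.5679) = 2.314
Css,max = 55.0 × 2.314 ≈ 127 mg/L

127 mg/L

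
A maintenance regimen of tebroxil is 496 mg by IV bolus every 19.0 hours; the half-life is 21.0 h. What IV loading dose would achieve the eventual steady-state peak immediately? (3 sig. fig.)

1060 mg

k = ln 2 / 21.0 = 0.03301 h⁻¹
Accumulation ratio R = 1 / (1 − e^(−kτ)) = 1 / (1 − e^(−0.03301×19.0)) = 1 / (1 − 0.5341) = 2.146
Loading dose = maintenance dose × R = 496 × 2.146 ≈ 1060 mg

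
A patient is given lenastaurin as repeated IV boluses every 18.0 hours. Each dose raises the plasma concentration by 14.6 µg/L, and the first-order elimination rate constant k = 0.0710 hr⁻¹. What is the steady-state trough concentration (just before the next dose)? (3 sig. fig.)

Fraction remaining after one interval: e^(−kτ) = e^(−0.07100 × 18.0) = 0.2786
R = 1 / (1 − 0.2786) = 1.386
Css,max = 14.6 × 1.386 = 20.24 µg/L
Css,min = Css,max × e^(−kτ) = 20.24 × 0.2786 ≈ 5.64 µg/L

5.64 µg/L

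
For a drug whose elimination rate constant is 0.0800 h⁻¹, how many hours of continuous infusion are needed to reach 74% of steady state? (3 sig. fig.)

f = 1 − e^(−kt)  ⇒  t = −ln(1 − f) / k
t = −ln(1 − 0.74) / 0.08000 = 1.347 / 0.08000 ≈ 16.8 hours

16.8 hours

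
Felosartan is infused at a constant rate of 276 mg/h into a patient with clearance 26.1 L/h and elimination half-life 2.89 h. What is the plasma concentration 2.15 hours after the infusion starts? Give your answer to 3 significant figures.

Css = rate / CL = 276 / 26.1 = 10.57 µg/mL
k = ln 2 / 2.89 = 0.2398 h⁻¹
C(t) = Css (1 − e^(−kt)) = 10.57 × (1 − e^(−0.5157)) = 10.57 × 0.4029 ≈ 4.26 µg/mL

4.26 µg/mL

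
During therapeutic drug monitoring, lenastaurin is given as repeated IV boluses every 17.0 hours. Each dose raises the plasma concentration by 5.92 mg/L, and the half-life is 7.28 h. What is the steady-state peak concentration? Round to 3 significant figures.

7.38 mg/L

k = ln 2 / 7.28 = 0.09521 h⁻¹
Fraction remaining after one interval: e^(−kτ) = e^(−0.09521 × 17.0) = 0.1982
R = 1 / (1 − 0.1982) = 1.247
Css,max = 5.92 × 1.247 ≈ 7.38 mg/L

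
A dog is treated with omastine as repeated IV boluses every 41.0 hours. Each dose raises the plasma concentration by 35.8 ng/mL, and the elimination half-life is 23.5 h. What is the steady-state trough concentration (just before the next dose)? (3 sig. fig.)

k = ln 2 / 23.5 = 0.02950 h⁻¹
Fraction remaining after one interval: e^(−kτ) = e^(−0.02950 × 41.0) = 0.2984
R = 1 / (1 − 0.2984) = 1.425
Css,max = 35.8 × 1.425 = 51.03 ng/mL
Css,min = Css,max × e^(−kτ) = 51.03 × 0.2984 ≈ 15.2 ng/mL

15.2 ng/mL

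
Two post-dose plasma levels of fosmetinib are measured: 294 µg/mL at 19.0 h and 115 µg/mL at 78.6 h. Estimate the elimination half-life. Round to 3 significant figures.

k = ln(C₁/C₂) / (t₂ − t₁) = ln(294/115) / (78.6 − 19.0)
  = 0.9386 / 59.60 = 0.01575 h⁻¹
t½ = ln 2 / k = ln 2 / 0.01575 ≈ 44.0 hours

44.0 hours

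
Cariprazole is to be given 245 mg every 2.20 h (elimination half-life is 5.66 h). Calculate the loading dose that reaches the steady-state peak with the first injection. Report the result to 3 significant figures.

1040 mg

k = ln 2 / 5.66 = 0.1225 h⁻¹
Accumulation ratio R = 1 / (1 − e^(−kτ)) = 1 / (1 − e^(−0.1225×2.20)) = 1 / (1 − 0.7638) = 4.234
Loading dose = maintenance dose × R = 245 × 4.234 ≈ 1040 mg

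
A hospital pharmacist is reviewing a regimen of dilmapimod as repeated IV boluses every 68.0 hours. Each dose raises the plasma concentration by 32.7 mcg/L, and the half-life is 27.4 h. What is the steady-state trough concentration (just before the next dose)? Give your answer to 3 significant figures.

k = ln 2 / 27.4 = 0.02530 h⁻¹
Fraction remaining after one interval: e^(−kτ) = e^(−0.02530 × 68.0) = 0.1790
R = 1 / (1 − 0.1790) = 1.218
Css,max = 32.7 × 1.218 = 39.83 mcg/L
Css,min = Css,max × e^(−kτ) = 39.83 × 0.1790 ≈ 7.13 mcg/L

7.13 mcg/L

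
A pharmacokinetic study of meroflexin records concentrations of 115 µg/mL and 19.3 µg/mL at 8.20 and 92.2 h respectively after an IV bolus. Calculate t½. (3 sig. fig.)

32.6 hours

k = ln(C₁/C₂) / (t₂ − t₁) = ln(115/19.3) / (92.2 − 8.20)
  = 1.785 / 84.00 = 0.02125 h⁻¹
t½ = ln 2 / k = ln 2 / 0.02125 ≈ 32.6 hours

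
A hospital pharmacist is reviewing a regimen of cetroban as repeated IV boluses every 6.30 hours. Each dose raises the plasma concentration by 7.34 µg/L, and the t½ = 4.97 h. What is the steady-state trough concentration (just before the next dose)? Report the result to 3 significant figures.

k = ln 2 / 4.97 = 0.1395 h⁻¹
Fraction remaining after one interval: e^(−kτ) = e^(−0.1395 × 6.30) = 0.4153
R = 1 / (1 − 0.4153) = 1.710
Css,max = 7.34 × 1.710 = 12.55 µg/L
Css,min = Css,max × e^(−kτ) = 12.55 × 0.4153 ≈ 5.21 µg/L

5.21 µg/L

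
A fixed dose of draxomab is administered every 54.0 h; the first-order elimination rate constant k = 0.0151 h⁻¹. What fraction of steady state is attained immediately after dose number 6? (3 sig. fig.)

0.992

f_n = 1 − e^(−nkτ) = 1 − e^(−6 × 0.01510 × 54.0) = 1 − e^(−4.892) = 1 − 0.007503 ≈ 0.992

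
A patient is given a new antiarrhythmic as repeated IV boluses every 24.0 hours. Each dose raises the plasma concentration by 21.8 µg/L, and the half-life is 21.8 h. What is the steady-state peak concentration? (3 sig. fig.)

40.8 µg/L

k = ln 2 / 21.8 = 0.03180 h⁻¹
Fraction remaining after one interval: e^(−kτ) = e^(−0.03180 × 24.0) = 0.4662
R = 1 / (1 − 0.4662) = 1.873
Css,max = 21.8 × 1.873 ≈ 40.8 µg/L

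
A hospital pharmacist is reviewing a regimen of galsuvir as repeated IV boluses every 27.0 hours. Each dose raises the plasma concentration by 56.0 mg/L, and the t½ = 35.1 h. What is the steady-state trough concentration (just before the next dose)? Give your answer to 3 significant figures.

k = ln 2 / 35.1 = 0.01975 h⁻¹
Fraction remaining after one interval: e^(−kτ) = e^(−0.01975 × 27.0) = 0.5867
R = 1 / (1 − 0.5867) = 2.420
Css,max = 56.0 × 2.420 = 135.5 mg/L
Css,min = Css,max × e^(−kτ) = 135.5 × 0.5867 ≈ 79.5 mg/L

79.5 mg/L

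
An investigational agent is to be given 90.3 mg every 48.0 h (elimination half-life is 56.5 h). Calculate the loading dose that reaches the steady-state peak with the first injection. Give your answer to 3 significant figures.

k = ln 2 / 56.5 = 0.01227 h⁻¹
Accumulation ratio R = 1 / (1 − e^(−kτ)) = 1 / (1 − e^(−0.01227×48.0)) = 1 / (1 − 0.5550) = 2.247
Loading dose = maintenance dose × R = 90.3 × 2.247 ≈ 203 mg

203 mg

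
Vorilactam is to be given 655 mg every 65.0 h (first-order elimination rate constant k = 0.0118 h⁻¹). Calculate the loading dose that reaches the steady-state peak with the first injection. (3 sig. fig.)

Accumulation ratio R = 1 / (1 − e^(−kτ)) = 1 / (1 − e^(−0.01180×65.0)) = 1 / (1 − 0.4644) = 1.867
Loading dose = maintenance dose × R = 655 × 1.867 ≈ 1220 mg

1220 mg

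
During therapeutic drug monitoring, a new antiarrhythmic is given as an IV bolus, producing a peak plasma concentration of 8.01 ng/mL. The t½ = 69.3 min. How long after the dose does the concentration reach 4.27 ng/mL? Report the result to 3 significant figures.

62.9 minutes

k = ln 2 / 69.3 = 0.01000 min⁻¹
C(t) = C₀ e^(−kt)  ⇒  t = ln(C₀/C) / k
t = ln(8.01/4.27) / 0.01000 = 0.6291 / 0.01000 ≈ 62.9 minutes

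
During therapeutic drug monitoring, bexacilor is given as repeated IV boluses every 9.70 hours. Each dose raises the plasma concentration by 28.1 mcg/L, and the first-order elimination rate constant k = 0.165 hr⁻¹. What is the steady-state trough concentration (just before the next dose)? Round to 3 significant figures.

Fraction remaining after one interval: e^(−kτ) = e^(−0.1650 × 9.70) = 0.2018
R = 1 / (1 − 0.2018) = 1.253
Css,max = 28.1 × 1.253 = 35.20 mcg/L
Css,min = Css,max × e^(−kτ) = 35.20 × 0.2018 ≈ 7.10 mcg/L

7.10 mcg/L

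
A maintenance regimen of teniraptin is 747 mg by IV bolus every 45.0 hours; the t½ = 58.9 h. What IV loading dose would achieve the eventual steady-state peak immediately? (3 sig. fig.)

k = ln 2 / 58.9 = 0.01177 h⁻¹
Accumulation ratio R = 1 / (1 − e^(−kτ)) = 1 / (1 − e^(−0.01177×45.0)) = 1 / (1 − 0.5889) = 2.432
Loading dose = maintenance dose × R = 747 × 2.432 ≈ 1820 mg

1820 mg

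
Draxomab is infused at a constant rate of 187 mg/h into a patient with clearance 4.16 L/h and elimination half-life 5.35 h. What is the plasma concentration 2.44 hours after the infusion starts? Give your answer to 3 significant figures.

Css = rate / CL = 187 / 4.16 = 44.95 mg/L
k = ln 2 / 5.35 = 0.1296 h⁻¹
C(t) = Css (1 − e^(−kt)) = 44.95 × (1 − e^(−0.3161)) = 44.95 × 0.2710 ≈ 12.2 mg/L

12.2 mg/L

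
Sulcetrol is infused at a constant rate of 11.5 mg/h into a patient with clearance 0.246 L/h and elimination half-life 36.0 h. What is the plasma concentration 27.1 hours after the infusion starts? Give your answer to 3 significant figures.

Css = rate / CL = 11.5 / 0.246 = 46.75 µg/mL
k = ln 2 / 36.0 = 0.01925 h⁻¹
C(t) = Css (1 − e^(−kt)) = 46.75 × (1 − e^(−0.5218)) = 46.75 × 0.4065 ≈ 19.0 µg/mL

19.0 µg/mL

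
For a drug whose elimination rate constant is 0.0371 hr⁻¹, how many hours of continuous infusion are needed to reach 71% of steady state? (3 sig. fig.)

f = 1 − e^(−kt)  ⇒  t = −ln(1 − f) / k
t = −ln(1 − 0.71) / 0.03710 = 1.238 / 0.03710 ≈ 33.4 hours

33.4 hours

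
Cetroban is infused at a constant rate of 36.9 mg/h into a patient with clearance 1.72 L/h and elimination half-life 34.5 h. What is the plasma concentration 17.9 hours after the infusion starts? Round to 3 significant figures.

Css = rate / CL = 36.9 / 1.72 = 21.45 µg/mL
k = ln 2 / 34.5 = 0.02009 h⁻¹
C(t) = Css (1 − e^(−kt)) = 21.45 × (1 − e^(−0.3596)) = 21.45 × 0.3021 ≈ 6.48 µg/mL

6.48 µg/mL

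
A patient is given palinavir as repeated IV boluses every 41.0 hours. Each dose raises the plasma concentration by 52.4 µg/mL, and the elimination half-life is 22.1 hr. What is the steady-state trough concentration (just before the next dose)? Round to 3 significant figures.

20.0 µg/mL

k = ln 2 / 22.1 = 0.03136 hr⁻¹
Fraction remaining after one interval: e^(−kτ) = e^(−0.03136 × 41.0) = 0.2764
R = 1 / (1 − 0.2764) = 1.382
Css,max = 52.4 × 1.382 = 72.42 µg/mL
Css,min = Css,max × e^(−kτ) = 72.42 × 0.2764 ≈ 20.0 µg/mL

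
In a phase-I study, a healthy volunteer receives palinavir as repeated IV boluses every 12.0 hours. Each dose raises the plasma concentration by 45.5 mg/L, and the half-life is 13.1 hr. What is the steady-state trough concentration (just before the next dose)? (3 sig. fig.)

51.3 mg/L

k = ln 2 / 13.1 = 0.05291 hr⁻¹
Fraction remaining after one interval: e^(−kτ) = e^(−0.05291 × 12.0) = 0.5300
R = 1 / (1 − 0.5300) = 2.128
Css,max = 45.5 × 2.128 = 96.80 mg/L
Css,min = Css,max × e^(−kτ) = 96.80 × 0.5300 ≈ 51.3 mg/L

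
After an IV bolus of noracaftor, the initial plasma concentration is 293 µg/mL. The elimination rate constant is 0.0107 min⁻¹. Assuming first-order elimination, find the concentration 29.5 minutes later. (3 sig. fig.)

214 µg/mL

C(t) = C₀ e^(−kt) = 293 × e^(−0.01070 × 29.5) = 293 × e^(−0.3156) = 293 × 0.7293 ≈ 214 µg/mL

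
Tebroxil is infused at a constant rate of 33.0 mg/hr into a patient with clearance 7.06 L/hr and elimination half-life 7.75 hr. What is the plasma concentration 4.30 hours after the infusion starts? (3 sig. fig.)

1.49 µg/mL

Css = rate / CL = 33.0 / 7.06 = 4.674 µg/mL
k = ln 2 / 7.75 = 0.08944 hr⁻¹
C(t) = Css (1 − e^(−kt)) = 4.674 × (1 − e^(−0.3846)) = 4.674 × 0.3193 ≈ 1.49 µg/mL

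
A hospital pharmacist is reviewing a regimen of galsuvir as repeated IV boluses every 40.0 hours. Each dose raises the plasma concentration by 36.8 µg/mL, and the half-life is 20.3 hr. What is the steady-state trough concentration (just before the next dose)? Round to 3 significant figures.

12.6 µg/mL

k = ln 2 / 20.3 = 0.03415 hr⁻¹
Fraction remaining after one interval: e^(−kτ) = e^(−0.03415 × 40.0) = 0.2552
R = 1 / (1 − 0.2552) = 1.343
Css,max = 36.8 × 1.343 = 49.41 µg/mL
Css,min = Css,max × e^(−kτ) = 49.41 × 0.2552 ≈ 12.6 µg/mL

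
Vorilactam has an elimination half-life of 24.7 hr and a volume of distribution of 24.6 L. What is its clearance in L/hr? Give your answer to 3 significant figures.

k = ln 2 / t½ = ln 2 / 24.7 = 0.02806 hr⁻¹
CL = k · V = 0.02806 × 24.6 ≈ 0.690 L/hr

0.690 L/hr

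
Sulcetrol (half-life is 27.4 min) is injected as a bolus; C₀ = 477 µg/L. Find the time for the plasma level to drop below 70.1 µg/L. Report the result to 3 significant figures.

75.8 minutes

k = ln 2 / 27.4 = 0.02530 min⁻¹
C(t) = C₀ e^(−kt)  ⇒  t = ln(C₀/C) / k
t = ln(477/70.1) / 0.02530 = 1.918 / 0.02530 ≈ 75.8 minutes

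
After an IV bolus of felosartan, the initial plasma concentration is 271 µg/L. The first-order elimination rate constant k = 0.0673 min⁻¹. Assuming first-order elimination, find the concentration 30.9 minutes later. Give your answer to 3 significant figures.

33.9 µg/L

C(t) = C₀ e^(−kt) = 271 × e^(−0.06730 × 30.9) = 271 × e^(−2.080) = 271 × 0.1250 ≈ 33.9 µg/L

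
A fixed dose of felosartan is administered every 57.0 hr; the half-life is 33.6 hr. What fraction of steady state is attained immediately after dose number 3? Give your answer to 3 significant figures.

0.971

k = ln 2 / 33.6 = 0.02063 hr⁻¹
f_n = 1 − e^(−nkτ) = 1 − e^(−3 × 0.02063 × 57.0) = 1 − e^(−3.528) = 1 − 0.02937 ≈ 0.971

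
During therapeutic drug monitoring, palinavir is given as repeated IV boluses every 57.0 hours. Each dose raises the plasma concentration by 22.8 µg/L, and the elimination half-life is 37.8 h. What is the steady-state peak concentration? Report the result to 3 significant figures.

35.2 µg/L

k = ln 2 / 37.8 = 0.01834 h⁻¹
Fraction remaining after one interval: e^(−kτ) = e^(−0.01834 × 57.0) = 0.3516
R = 1 / (1 − 0.3516) = 1.542
Css,max = 22.8 × 1.542 ≈ 35.2 µg/L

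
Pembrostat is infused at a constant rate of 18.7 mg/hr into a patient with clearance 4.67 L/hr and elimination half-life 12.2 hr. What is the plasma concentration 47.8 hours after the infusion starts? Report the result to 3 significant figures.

3.74 µg/mL

Css = rate / CL = 18.7 / 4.67 = 4.004 µg/mL
k = ln 2 / 12.2 = 0.05682 hr⁻¹
C(t) = Css (1 − e^(−kt)) = 4.004 × (1 − e^(−2.716)) = 4.004 × 0.9338 ≈ 3.74 µg/mL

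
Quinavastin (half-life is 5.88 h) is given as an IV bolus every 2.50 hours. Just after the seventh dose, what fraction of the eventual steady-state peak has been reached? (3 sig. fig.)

0.873

k = ln 2 / 5.88 = 0.1179 h⁻¹
f_n = 1 − e^(−nkτ) = 1 − e^(−7 × 0.1179 × 2.50) = 1 − e^(−2.063) = 1 − 0.1271 ≈ 0.873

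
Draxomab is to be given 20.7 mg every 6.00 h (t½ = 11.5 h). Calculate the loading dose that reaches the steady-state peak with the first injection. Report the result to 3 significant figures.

k = ln 2 / 11.5 = 0.06027 h⁻¹
Accumulation ratio R = 1 / (1 − e^(−kτ)) = 1 / (1 − e^(−0.06027×6.00)) = 1 / (1 − 0.6965) = 3.295
Loading dose = maintenance dose × R = 20.7 × 3.295 ≈ 68.2 mg

68.2 mg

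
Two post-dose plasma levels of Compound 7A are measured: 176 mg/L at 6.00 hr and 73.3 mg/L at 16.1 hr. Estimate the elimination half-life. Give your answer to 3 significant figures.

k = ln(C₁/C₂) / (t₂ − t₁) = ln(176/73.3) / (16.1 − 6.00)
  = 0.8759 / 10.10 = 0.08673 hr⁻¹
t½ = ln 2 / k = ln 2 / 0.08673 ≈ 7.99 hours

7.99 hours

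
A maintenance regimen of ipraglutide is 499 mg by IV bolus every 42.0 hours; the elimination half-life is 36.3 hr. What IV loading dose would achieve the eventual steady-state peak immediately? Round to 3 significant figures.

k = ln 2 / 36.3 = 0.01909 hr⁻¹
Accumulation ratio R = 1 / (1 − e^(−kτ)) = 1 / (1 − e^(−0.01909×42.0)) = 1 / (1 − 0.4484) = 1.813
Loading dose = maintenance dose × R = 499 × 1.813 ≈ 905 mg

905 mg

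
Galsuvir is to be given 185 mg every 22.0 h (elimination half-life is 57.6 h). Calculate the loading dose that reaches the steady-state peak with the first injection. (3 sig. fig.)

k = ln 2 / 57.6 = 0.01203 h⁻¹
Accumulation ratio R = 1 / (1 − e^(−kτ)) = 1 / (1 − e^(−0.01203×22.0)) = 1 / (1 − 0.7674) = 4.299
Loading dose = maintenance dose × R = 185 × 4.299 ≈ 795 mg

795 mg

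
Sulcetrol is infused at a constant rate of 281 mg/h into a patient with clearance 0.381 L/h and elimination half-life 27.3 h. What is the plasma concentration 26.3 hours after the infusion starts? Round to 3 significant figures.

Css = rate / CL = 281 / 0.381 = 737.5 µg/mL
k = ln 2 / 27.3 = 0.02539 h⁻¹
C(t) = Css (1 − e^(−kt)) = 737.5 × (1 − e^(−0.6678)) = 737.5 × 0.4871 ≈ 359 µg/mL

359 µg/mL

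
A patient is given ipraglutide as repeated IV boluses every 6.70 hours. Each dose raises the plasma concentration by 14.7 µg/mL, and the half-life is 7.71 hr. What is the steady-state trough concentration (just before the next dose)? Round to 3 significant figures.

17.8 µg/mL

k = ln 2 / 7.71 = 0.08990 hr⁻¹
Fraction remaining after one interval: e^(−kτ) = e^(−0.08990 × 6.70) = 0.5475
R = 1 / (1 − 0.5475) = 2.210
Css,max = 14.7 × 2.210 = 32.49 µg/mL
Css,min = Css,max × e^(−kτ) = 32.49 × 0.5475 ≈ 17.8 µg/mL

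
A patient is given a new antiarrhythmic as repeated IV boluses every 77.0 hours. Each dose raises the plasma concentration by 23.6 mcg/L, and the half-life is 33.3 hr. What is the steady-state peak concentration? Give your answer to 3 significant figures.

k = ln 2 / 33.3 = 0.02082 hr⁻¹
Fraction remaining after one interval: e^(−kτ) = e^(−0.02082 × 77.0) = 0.2013
R = 1 / (1 − 0.2013) = 1.252
Css,max = 23.6 × 1.252 ≈ 29.5 mcg/L

29.5 mcg/L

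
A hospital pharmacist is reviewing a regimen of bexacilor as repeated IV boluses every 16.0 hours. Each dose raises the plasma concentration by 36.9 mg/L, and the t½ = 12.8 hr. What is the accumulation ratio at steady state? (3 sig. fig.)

1.73

k = ln 2 / 12.8 = 0.05415 hr⁻¹
Fraction remaining after one interval: e^(−kτ) = e^(−0.05415 × 16.0) = 0.4204
R = 1 / (1 − 0.4204) = 1 / 0.5796 ≈ 1.73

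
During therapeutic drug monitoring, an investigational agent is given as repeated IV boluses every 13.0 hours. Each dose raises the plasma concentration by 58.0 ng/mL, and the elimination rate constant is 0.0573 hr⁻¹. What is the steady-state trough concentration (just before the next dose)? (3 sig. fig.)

52.4 ng/mL

Fraction remaining after one interval: e^(−kτ) = e^(−0.05730 × 13.0) = 0.4748
R = 1 / (1 − 0.4748) = 1.904
Css,max = 58.0 × 1.904 = 110.4 ng/mL
Css,min = Css,max × e^(−kτ) = 110.4 × 0.4748 ≈ 52.4 ng/mL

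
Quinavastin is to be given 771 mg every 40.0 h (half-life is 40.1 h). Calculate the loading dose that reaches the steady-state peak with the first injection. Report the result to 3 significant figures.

k = ln 2 / 40.1 = 0.01729 h⁻¹
Accumulation ratio R = 1 / (1 − e^(−kτ)) = 1 / (1 − e^(−0.01729×40.0)) = 1 / (1 − 0.5009) = 2.003
Loading dose = maintenance dose × R = 771 × 2.003 ≈ 1540 mg

1540 mg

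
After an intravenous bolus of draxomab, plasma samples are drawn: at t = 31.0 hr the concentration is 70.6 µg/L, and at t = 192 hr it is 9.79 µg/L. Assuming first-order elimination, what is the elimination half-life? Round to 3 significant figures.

k = ln(C₁/C₂) / (t₂ − t₁) = ln(70.6/9.79) / (192 − 31.0)
  = 1.976 / 161.0 = 0.01227 hr⁻¹
t½ = ln 2 / k = ln 2 / 0.01227 ≈ 56.5 hours

56.5 hours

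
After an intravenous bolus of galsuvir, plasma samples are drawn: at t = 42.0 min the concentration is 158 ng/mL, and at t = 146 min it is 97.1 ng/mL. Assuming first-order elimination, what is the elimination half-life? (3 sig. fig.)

148 minutes

k = ln(C₁/C₂) / (t₂ − t₁) = ln(158/97.1) / (146 − 42.0)
  = 0.4869 / 104.0 = 0.004681 min⁻¹
t½ = ln 2 / k = ln 2 / 0.004681 ≈ 148 minutes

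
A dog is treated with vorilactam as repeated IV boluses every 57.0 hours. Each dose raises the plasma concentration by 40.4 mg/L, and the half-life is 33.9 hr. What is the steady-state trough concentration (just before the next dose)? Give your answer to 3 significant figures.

18.3 mg/L

k = ln 2 / 33.9 = 0.02045 hr⁻¹
Fraction remaining after one interval: e^(−kτ) = e^(−0.02045 × 57.0) = 0.3118
R = 1 / (1 − 0.3118) = 1.453
Css,max = 40.4 × 1.453 = 58.70 mg/L
Css,min = Css,max × e^(−kτ) = 58.70 × 0.3118 ≈ 18.3 mg/L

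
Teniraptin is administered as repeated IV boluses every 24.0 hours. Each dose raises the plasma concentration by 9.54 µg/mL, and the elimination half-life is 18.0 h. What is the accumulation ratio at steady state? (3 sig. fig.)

k = ln 2 / 18.0 = 0.03851 h⁻¹
Fraction remaining after one interval: e^(−kτ) = e^(−0.03851 × 24.0) = 0.3969
R = 1 / (1 − 0.3969) = 1 / 0.6031 ≈ 1.66

1.66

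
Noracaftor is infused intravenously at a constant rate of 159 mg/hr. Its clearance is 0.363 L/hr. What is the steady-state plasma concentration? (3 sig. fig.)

Css = infusion rate / CL = 159 / 0.363 ≈ 438 µg/mL

438 µg/mL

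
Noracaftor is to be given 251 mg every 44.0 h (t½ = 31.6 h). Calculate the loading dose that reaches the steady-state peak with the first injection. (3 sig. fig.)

405 mg

k = ln 2 / 31.6 = 0.02194 h⁻¹
Accumulation ratio R = 1 / (1 − e^(−kτ)) = 1 / (1 − e^(−0.02194×44.0)) = 1 / (1 − 0.3809) = 1.615
Loading dose = maintenance dose × R = 251 × 1.615 ≈ 405 mg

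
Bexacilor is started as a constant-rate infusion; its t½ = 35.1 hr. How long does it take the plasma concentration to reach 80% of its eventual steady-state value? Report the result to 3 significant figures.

81.5 hours

k = ln 2 / 35.1 = 0.01975 hr⁻¹
f = 1 − e^(−kt)  ⇒  t = −ln(1 − f) / k
t = −ln(1 − 0.8) / 0.01975 = 1.609 / 0.01975 ≈ 81.5 hours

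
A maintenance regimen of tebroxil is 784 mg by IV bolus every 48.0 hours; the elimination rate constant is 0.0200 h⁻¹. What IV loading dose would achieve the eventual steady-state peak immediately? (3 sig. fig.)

1270 mg

Accumulation ratio R = 1 / (1 − e^(−kτ)) = 1 / (1 − e^(−0.02000×48.0)) = 1 / (1 − 0.3829) = 1.620
Loading dose = maintenance dose × R = 784 × 1.620 ≈ 1270 mg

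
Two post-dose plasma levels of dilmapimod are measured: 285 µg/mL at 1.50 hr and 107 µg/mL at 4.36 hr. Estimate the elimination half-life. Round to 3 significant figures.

2.02 hours

k = ln(C₁/C₂) / (t₂ − t₁) = ln(285/107) / (4.36 − 1.50)
  = 0.9797 / 2.860 = 0.3425 hr⁻¹
t½ = ln 2 / k = ln 2 / 0.3425 ≈ 2.02 hours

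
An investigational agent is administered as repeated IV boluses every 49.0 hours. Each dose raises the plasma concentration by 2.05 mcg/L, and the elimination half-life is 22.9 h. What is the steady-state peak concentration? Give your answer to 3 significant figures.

k = ln 2 / 22.9 = 0.03027 h⁻¹
Fraction remaining after one interval: e^(−kτ) = e^(−0.03027 × 49.0) = 0.2269
R = 1 / (1 − 0.2269) = 1.294
Css,max = 2.05 × 1.294 ≈ 2.65 mcg/L

2.65 mcg/L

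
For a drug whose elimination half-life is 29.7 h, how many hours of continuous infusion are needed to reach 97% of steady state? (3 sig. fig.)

150 hours

k = ln 2 / 29.7 = 0.02334 h⁻¹
f = 1 − e^(−kt)  ⇒  t = −ln(1 − f) / k
t = −ln(1 − 0.97) / 0.02334 = 3.507 / 0.02334 ≈ 150 hours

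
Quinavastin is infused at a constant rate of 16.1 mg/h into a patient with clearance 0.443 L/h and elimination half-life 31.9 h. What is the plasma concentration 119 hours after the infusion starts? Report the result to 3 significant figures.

33.6 mg/L

Css = rate / CL = 16.1 / 0.443 = 36.34 mg/L
k = ln 2 / 31.9 = 0.02173 h⁻¹
C(t) = Css (1 − e^(−kt)) = 36.34 × (1 − e^(−2.586)) = 36.34 × 0.9247 ≈ 33.6 mg/L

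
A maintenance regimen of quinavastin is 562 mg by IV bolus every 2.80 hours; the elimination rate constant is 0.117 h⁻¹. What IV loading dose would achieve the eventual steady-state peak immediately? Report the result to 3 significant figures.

Accumulation ratio R = 1 / (1 − e^(−kτ)) = 1 / (1 − e^(−0.1170×2.80)) = 1 / (1 − 0.7207) = 3.580
Loading dose = maintenance dose × R = 562 × 3.580 ≈ 2010 mg

2010 mg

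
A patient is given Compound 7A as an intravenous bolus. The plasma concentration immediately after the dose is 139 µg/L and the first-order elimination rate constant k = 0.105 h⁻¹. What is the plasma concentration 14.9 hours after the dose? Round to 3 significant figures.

29.1 µg/L

C(t) = C₀ e^(−kt) = 139 × e^(−0.1050 × 14.9) = 139 × e^(−1.565) = 139 × 0.2092 ≈ 29.1 µg/L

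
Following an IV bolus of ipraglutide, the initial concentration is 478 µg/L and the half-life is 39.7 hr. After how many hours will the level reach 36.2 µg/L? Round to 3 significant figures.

148 hours

k = ln 2 / 39.7 = 0.01746 hr⁻¹
C(t) = C₀ e^(−kt)  ⇒  t = ln(C₀/C) / k
t = ln(478/36.2) / 0.01746 = 2.581 / 0.01746 ≈ 148 hours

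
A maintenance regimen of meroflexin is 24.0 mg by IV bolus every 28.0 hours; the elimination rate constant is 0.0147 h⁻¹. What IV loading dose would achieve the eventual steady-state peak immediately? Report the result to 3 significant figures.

Accumulation ratio R = 1 / (1 − e^(−kτ)) = 1 / (1 − e^(−0.01470×28.0)) = 1 / (1 − 0.6626) = 2.964
Loading dose = maintenance dose × R = 24.0 × 2.964 ≈ 71.1 mg

71.1 mg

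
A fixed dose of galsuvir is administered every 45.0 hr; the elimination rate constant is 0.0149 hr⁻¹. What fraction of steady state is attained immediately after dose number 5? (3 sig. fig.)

f_n = 1 − e^(−nkτ) = 1 − e^(−5 × 0.01490 × 45.0) = 1 − e^(−3.353) = 1 − 0.03500 ≈ 0.965

0.965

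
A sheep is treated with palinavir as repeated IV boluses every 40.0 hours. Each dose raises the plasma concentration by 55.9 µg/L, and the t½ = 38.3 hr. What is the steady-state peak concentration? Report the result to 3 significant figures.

k = ln 2 / 38.3 = 0.01810 hr⁻¹
Fraction remaining after one interval: e^(−kτ) = e^(−0.01810 × 40.0) = 0.4849
R = 1 / (1 − 0.4849) = 1.941
Css,max = 55.9 × 1.941 ≈ 109 µg/L

109 µg/L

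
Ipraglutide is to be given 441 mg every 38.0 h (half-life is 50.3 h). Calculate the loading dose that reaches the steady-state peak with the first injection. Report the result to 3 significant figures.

k = ln 2 / 50.3 = 0.01378 h⁻¹
Accumulation ratio R = 1 / (1 − e^(−kτ)) = 1 / (1 − e^(−0.01378×38.0)) = 1 / (1 − 0.5924) = 2.453
Loading dose = maintenance dose × R = 441 × 2.453 ≈ 1080 mg

1080 mg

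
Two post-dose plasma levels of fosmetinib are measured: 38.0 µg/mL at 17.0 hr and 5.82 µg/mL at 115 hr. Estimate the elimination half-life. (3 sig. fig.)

36.2 hours

k = ln(C₁/C₂) / (t₂ − t₁) = ln(38.0/5.82) / (115 − 17.0)
  = 1.876 / 98.00 = 0.01915 hr⁻¹
t½ = ln 2 / k = ln 2 / 0.01915 ≈ 36.2 hours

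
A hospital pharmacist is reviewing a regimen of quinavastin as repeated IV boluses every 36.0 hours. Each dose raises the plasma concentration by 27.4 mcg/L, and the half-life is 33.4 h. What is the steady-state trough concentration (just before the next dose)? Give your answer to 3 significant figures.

24.7 mcg/L

k = ln 2 / 33.4 = 0.02075 h⁻¹
Fraction remaining after one interval: e^(−kτ) = e^(−0.02075 × 36.0) = 0.4737
R = 1 / (1 − 0.4737) = 1.900
Css,max = 27.4 × 1.900 = 52.07 mcg/L
Css,min = Css,max × e^(−kτ) = 52.07 × 0.4737 ≈ 24.7 mcg/L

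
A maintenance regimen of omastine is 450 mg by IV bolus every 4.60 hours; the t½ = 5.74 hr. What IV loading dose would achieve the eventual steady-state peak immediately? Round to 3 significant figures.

k = ln 2 / 5.74 = 0.1208 hr⁻¹
Accumulation ratio R = 1 / (1 − e^(−kτ)) = 1 / (1 − e^(−0.1208×4.60)) = 1 / (1 − 0.5738) = 2.346
Loading dose = maintenance dose × R = 450 × 2.346 ≈ 1060 mg

1060 mg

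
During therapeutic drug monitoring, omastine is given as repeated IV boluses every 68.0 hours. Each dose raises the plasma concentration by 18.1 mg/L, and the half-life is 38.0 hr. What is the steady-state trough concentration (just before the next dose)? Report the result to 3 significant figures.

k = ln 2 / 38.0 = 0.01824 hr⁻¹
Fraction remaining after one interval: e^(−kτ) = e^(−0.01824 × 68.0) = 0.2893
R = 1 / (1 − 0.2893) = 1.407
Css,max = 18.1 × 1.407 = 25.47 mg/L
Css,min = Css,max × e^(−kτ) = 25.47 × 0.2893 ≈ 7.37 mg/L

7.37 mg/L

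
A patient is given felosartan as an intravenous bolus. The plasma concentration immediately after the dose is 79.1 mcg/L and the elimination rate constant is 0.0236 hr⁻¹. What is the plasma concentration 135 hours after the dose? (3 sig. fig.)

3.27 mcg/L

C(t) = C₀ e^(−kt) = 79.1 × e^(−0.02360 × 135) = 79.1 × e^(−3.186) = 79.1 × 0.04134 ≈ 3.27 mcg/L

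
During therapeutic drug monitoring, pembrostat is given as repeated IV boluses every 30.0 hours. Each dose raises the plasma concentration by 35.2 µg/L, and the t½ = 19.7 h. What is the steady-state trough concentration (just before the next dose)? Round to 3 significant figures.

k = ln 2 / 19.7 = 0.03519 h⁻¹
Fraction remaining after one interval: e^(−kτ) = e^(−0.03519 × 30.0) = 0.3480
R = 1 / (1 − 0.3480) = 1.534
Css,max = 35.2 × 1.534 = 53.99 µg/L
Css,min = Css,max × e^(−kτ) = 53.99 × 0.3480 ≈ 18.8 µg/L

18.8 µg/L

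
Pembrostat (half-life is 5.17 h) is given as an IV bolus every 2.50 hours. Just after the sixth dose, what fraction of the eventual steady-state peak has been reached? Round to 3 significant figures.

k = ln 2 / 5.17 = 0.1341 h⁻¹
f_n = 1 − e^(−nkτ) = 1 − e^(−6 × 0.1341 × 2.50) = 1 − e^(−2.011) = 1 − 0.1338 ≈ 0.866

0.866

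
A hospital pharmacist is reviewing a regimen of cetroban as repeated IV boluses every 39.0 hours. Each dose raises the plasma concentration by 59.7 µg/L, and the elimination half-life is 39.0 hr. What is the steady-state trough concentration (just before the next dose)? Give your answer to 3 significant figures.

k = ln 2 / 39.0 = 0.01777 hr⁻¹
Fraction remaining after one interval: e^(−kτ) = e^(−0.01777 × 39.0) = 0.5000
R = 1 / (1 − 0.5000) = 2.000
Css,max = 59.7 × 2.000 = 119.4 µg/L
Css,min = Css,max × e^(−kτ) = 119.4 × 0.5000 ≈ 59.7 µg/L

59.7 µg/L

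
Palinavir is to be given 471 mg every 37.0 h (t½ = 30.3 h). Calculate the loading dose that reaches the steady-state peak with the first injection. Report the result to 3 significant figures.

k = ln 2 / 30.3 = 0.02288 h⁻¹
Accumulation ratio R = 1 / (1 − e^(−kτ)) = 1 / (1 − e^(−0.02288×37.0)) = 1 / (1 − 0.4289) = 1.751
Loading dose = maintenance dose × R = 471 × 1.751 ≈ 825 mg

825 mg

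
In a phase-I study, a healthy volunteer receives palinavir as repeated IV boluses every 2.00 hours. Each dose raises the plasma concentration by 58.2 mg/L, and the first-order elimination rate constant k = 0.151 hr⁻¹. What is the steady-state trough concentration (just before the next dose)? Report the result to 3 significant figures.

165 mg/L

Fraction remaining after one interval: e^(−kτ) = e^(−0.1510 × 2.00) = 0.7393
R = 1 / (1 − 0.7393) = 3.836
Css,max = 58.2 × 3.836 = 223.3 mg/L
Css,min = Css,max × e^(−kτ) = 223.3 × 0.7393 ≈ 165 mg/L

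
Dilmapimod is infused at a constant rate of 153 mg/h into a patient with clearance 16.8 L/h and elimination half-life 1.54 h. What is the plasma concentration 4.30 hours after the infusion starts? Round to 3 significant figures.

7.79 µg/mL

Css = rate / CL = 153 / 16.8 = 9.107 µg/mL
k = ln 2 / 1.54 = 0.4501 h⁻¹
C(t) = Css (1 − e^(−kt)) = 9.107 × (1 − e^(−1.935)) = 9.107 × 0.8556 ≈ 7.79 µg/mL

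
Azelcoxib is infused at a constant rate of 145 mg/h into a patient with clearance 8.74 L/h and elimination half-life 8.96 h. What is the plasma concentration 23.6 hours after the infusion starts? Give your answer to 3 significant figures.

13.9 µg/mL

Css = rate / CL = 145 / 8.74 = 16.59 µg/mL
k = ln 2 / 8.96 = 0.07736 h⁻¹
C(t) = Css (1 − e^(−kt)) = 16.59 × (1 − e^(−1.826)) = 16.59 × 0.8389 ≈ 13.9 µg/mL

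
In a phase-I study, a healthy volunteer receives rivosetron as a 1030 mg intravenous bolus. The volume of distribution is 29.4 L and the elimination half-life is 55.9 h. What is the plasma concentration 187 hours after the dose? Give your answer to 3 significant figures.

C₀ = dose / V = 1030 / 29.4 = 35.03 µg/mL
k = ln 2 / 55.9 = 0.01240 h⁻¹
C(t) = C₀ e^(−kt) = 35.03 × e^(−0.01240 × 187) = 35.03 × e^(−2.319) = 35.03 × 0.09840 ≈ 3.45 µg/mL

3.45 µg/mL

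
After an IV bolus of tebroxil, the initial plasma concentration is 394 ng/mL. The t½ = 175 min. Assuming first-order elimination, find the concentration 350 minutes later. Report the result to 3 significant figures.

k = ln 2 / 175 = 0.003961 min⁻¹
C(t) = C₀ e^(−kt) = 394 × e^(−0.003961 × 350) = 394 × e^(−1.386) = 394 × 0.2500 ≈ 98.5 ng/mL

98.5 ng/mL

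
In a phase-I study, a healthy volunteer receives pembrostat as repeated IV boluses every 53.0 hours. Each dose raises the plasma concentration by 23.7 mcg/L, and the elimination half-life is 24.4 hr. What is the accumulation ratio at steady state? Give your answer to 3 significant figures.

1.29

k = ln 2 / 24.4 = 0.02841 hr⁻¹
Fraction remaining after one interval: e^(−kτ) = e^(−0.02841 × 53.0) = 0.2219
R = 1 / (1 − 0.2219) = 1 / 0.7781 ≈ 1.29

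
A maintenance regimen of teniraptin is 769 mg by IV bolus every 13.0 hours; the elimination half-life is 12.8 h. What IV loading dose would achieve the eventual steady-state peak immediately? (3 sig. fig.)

1520 mg

k = ln 2 / 12.8 = 0.05415 h⁻¹
Accumulation ratio R = 1 / (1 − e^(−kτ)) = 1 / (1 − e^(−0.05415×13.0)) = 1 / (1 − 0.4946) = 1.979
Loading dose = maintenance dose × R = 769 × 1.979 ≈ 1520 mg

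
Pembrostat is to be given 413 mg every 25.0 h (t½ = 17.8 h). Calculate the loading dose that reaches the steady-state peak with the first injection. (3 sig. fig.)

k = ln 2 / 17.8 = 0.03894 h⁻¹
Accumulation ratio R = 1 / (1 − e^(−kτ)) = 1 / (1 − e^(−0.03894×25.0)) = 1 / (1 − 0.3778) = 1.607
Loading dose = maintenance dose × R = 413 × 1.607 ≈ 664 mg

664 mg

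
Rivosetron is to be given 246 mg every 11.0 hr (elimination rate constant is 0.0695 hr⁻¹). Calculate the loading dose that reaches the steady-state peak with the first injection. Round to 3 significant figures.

460 mg

Accumulation ratio R = 1 / (1 − e^(−kτ)) = 1 / (1 − e^(−0.06950×11.0)) = 1 / (1 − 0.4656) = 1.871
Loading dose = maintenance dose × R = 246 × 1.871 ≈ 460 mg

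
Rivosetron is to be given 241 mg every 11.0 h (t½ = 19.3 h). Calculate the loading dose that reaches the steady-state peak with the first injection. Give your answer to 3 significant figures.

k = ln 2 / 19.3 = 0.03591 h⁻¹
Accumulation ratio R = 1 / (1 − e^(−kτ)) = 1 / (1 − e^(−0.03591×11.0)) = 1 / (1 − 0.6736) = 3.064
Loading dose = maintenance dose × R = 241 × 3.064 ≈ 738 mg

738 mg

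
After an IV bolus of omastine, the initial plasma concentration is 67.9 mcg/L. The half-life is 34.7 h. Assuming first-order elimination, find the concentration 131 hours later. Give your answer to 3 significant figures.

k = ln 2 / 34.7 = 0.01998 h⁻¹
131 h is 3.775 half-lives, so C = 67.9 × (1/2)^3.775 = 67.9 × 0.07304 ≈ 4.96 mcg/L

4.96 mcg/L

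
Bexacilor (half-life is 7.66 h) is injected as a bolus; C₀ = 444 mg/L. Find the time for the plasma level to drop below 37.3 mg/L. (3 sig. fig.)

27.4 hours

k = ln 2 / 7.66 = 0.09049 h⁻¹
C(t) = C₀ e^(−kt)  ⇒  t = ln(C₀/C) / k
t = ln(444/37.3) / 0.09049 = 2.477 / 0.09049 ≈ 27.4 hours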